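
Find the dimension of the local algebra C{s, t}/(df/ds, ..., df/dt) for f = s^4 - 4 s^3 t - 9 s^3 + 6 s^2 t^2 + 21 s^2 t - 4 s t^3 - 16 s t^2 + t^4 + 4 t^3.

5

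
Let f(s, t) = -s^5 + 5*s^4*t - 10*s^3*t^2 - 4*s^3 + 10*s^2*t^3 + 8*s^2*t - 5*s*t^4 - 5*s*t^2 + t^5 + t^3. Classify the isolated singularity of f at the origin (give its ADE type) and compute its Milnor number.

Type D_6, Milnor number mu = 6.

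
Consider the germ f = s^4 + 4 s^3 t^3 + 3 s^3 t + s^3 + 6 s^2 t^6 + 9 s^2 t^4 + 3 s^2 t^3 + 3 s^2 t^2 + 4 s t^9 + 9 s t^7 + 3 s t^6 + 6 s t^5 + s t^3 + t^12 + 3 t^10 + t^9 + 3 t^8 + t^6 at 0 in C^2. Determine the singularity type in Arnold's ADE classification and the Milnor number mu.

The Hessian of f at 0 has rank 0. Corank 2; j^3 = s^3 is a perfect cube, so E-series; the 4-jet and mu = 7 give E_7.

Type E_7, Milnor number mu = 7.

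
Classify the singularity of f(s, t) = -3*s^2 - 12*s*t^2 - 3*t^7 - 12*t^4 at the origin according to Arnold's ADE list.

The Hessian of f at 0 has rank 1. Corank 1: A-series; mu = 6 gives A_6.

A_{6}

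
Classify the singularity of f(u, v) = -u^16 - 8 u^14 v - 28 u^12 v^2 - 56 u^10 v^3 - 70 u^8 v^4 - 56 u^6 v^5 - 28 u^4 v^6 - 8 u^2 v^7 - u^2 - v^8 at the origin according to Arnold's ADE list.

A_{7}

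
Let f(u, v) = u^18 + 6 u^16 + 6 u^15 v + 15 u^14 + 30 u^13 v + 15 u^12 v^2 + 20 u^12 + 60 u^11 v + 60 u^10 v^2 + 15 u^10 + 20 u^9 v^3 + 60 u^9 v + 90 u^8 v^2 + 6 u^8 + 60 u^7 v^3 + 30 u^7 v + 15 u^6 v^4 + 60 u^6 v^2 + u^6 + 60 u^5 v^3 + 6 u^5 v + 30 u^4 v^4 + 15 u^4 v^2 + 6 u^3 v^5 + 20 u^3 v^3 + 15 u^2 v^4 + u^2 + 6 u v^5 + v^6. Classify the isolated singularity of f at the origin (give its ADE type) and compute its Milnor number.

The Hessian of f at 0 is [[2, 0], [0, 0]] with rank 1, so corank 1. A Groebner basis of the Jacobian ideal J(f) in C{u,v} is {v^5, u}; counting standard monomials gives mu = 5. Corank 1: A-series; mu = 5 gives A_5.

Type A_{5}, Milnor number mu = 5.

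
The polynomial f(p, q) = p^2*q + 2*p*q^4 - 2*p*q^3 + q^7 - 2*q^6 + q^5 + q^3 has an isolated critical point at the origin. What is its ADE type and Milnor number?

Type D_4, Milnor number mu = 4.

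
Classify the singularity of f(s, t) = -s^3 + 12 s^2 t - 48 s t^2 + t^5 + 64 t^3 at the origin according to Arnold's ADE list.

The Hessian of f at 0 has rank 0. Corank 2; j^3 = -(s - 4*t)^3 is a perfect cube, so E-series; the 5-jet and mu = 8 give E_8.

E8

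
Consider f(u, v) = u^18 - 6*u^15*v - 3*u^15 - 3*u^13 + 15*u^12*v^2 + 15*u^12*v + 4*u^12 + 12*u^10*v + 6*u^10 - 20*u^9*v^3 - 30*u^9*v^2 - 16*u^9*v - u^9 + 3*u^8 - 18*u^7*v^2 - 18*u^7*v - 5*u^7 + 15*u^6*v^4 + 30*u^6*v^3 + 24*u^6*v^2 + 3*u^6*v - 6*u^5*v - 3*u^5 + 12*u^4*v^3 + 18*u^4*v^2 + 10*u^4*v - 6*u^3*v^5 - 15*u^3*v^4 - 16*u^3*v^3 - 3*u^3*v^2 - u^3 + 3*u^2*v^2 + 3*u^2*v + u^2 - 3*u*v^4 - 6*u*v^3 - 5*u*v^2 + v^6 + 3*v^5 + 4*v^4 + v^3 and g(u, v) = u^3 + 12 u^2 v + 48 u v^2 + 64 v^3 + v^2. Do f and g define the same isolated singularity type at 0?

The Hessian of f at 0 has rank 1. Corank 1: A-series; mu = 2 gives A_2. The Hessian of g at 0 has rank 1. Corank 1: A-series; mu = 2 gives A_2. Both have type A_2, hence right-equivalent.

Yes.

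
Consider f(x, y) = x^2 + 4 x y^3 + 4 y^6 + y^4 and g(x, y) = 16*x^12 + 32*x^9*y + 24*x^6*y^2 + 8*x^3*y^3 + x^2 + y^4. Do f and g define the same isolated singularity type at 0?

The Hessian of f at 0 has rank 1. Corank 1: A-series; mu = 3 gives A_3. The Hessian of g at 0 has rank 1. Corank 1: A-series; mu = 3 gives A_3. Both have type A_3, hence right-equivalent.

Yes.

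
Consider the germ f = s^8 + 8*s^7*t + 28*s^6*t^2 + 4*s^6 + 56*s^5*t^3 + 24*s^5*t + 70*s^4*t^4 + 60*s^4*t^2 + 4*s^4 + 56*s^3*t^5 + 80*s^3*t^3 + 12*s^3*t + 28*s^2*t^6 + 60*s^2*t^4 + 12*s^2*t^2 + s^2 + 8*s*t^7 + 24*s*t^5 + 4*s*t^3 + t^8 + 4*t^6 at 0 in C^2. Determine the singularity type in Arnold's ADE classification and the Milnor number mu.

Type A_{7}, Milnor number mu = 7.

The Hessian of f at 0 is [[2, 0], [0, 0]] with rank 1, so corank 1. A Groebner basis of the Jacobian ideal J(f) in C{s,t} is {-3*s^2/2 + s*t/2 + t^4, s^3, s^2*t, s*t^2 + s/6 + t^3/3}; counting standard monomials gives mu = 7. Corank 1: A-series; mu = 7 gives A_7.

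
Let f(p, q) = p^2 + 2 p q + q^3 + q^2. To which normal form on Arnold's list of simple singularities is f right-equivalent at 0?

The Hessian of f at 0 is [[2, 2], [2, 2]] with rank 1, so corank 1. A Groebner basis of the Jacobian ideal J(f) in C{p,q} is {q^2, p + q}; counting standard monomials gives mu = 2. Corank 1: A-series; mu = 2 gives A_2.

A2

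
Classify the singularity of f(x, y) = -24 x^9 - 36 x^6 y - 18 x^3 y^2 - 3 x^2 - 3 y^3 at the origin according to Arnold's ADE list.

A_{2}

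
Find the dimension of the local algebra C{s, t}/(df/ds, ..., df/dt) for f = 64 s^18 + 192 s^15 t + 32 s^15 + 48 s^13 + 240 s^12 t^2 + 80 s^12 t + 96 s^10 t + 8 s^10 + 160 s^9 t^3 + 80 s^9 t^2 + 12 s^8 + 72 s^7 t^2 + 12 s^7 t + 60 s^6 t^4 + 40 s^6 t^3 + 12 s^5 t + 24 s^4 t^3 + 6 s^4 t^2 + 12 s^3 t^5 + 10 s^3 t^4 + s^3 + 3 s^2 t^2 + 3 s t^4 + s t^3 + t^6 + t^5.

7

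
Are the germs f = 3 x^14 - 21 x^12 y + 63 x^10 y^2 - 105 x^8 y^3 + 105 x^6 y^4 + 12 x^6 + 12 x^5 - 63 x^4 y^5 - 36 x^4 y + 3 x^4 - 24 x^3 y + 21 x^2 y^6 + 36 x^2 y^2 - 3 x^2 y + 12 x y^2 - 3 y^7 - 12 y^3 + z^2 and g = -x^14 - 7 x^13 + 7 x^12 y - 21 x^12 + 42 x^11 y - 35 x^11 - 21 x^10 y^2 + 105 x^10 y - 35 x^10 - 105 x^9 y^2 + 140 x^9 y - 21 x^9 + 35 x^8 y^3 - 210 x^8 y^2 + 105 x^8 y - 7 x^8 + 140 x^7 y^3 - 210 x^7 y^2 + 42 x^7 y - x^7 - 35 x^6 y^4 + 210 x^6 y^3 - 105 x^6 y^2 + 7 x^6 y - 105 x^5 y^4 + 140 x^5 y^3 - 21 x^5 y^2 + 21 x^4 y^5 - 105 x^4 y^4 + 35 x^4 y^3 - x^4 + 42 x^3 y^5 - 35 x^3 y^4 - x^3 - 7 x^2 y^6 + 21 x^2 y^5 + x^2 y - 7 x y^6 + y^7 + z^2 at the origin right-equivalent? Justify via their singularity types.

The Hessian of f at 0 is [[0, 0, 0], [0, 0, 0], [0, 0, 2]] with rank 1, so corank 2. A Groebner basis of the Jacobian ideal J(f) in C{x,y,z} is {-32*x^2/1017 + x*y^3 + 2041*x*y^2/1356 + 5113*x*y/16272 - 1529*y^3/1017 - 1363*y^2/2712, -16*x^2/339 + 1589*x*y^2/904 + 2387*x*y/5424 + y^4 - 2041*y^3/1356 - 625*y^2/904, x^3 + 512*x^2/1017 - 28*x*y^2/339 - 1045*x*y/1017 + 56*y^3/1017 + 14*y^2/339, x^2*y + x*y/2 - y^2, z}; counting standard monomials gives mu = 8. Corank 2; j^3 = -3*y*(x - 2*y)^2 has shape L^2 M (L != M), so D-series; mu = 8 gives D_8. The Hessian of g at 0 is [[0, 0, 0], [0, 0, 0], [0, 0, 2]] with rank 1, so corank 2. A Groebner basis of the Jacobian ideal J(g) in C{x,y,z} is {x*y/7 + y^6, x*y^2, x^2 - x*y, z}; counting standard monomials gives mu = 8. Corank 2; j^3 = -x^2*(x - y) has shape L^2 M (L != M), so D-series; mu = 8 gives D_8. Both have type D_8, hence right-equivalent.

Yes.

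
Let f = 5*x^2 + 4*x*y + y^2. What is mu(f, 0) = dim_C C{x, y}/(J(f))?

1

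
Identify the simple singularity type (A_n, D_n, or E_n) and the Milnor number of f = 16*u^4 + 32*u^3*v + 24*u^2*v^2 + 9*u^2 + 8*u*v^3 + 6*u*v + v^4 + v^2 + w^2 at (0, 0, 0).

Type A_{3}, Milnor number mu = 3.

The Hessian of f at 0 has rank 2. Corank 1: A-series; mu = 3 gives A_3.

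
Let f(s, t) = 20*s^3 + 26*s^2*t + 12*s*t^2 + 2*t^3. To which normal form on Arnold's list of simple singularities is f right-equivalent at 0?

D_{4}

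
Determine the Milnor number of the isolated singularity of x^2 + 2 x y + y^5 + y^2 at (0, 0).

The Hessian of f at 0 has rank 1. Corank 1: A-series; mu = 4 gives A_4.

4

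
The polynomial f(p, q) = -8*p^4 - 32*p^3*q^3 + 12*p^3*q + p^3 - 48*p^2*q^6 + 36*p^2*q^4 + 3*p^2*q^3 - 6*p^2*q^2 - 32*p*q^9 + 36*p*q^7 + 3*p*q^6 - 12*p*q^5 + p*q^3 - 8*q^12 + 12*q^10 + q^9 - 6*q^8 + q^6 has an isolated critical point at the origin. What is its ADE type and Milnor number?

Type E7, Milnor number mu = 7.

The Hessian of f at 0 is [[0, 0], [0, 0]] with rank 0, so corank 2. A Groebner basis of the Jacobian ideal J(f) in C{p,q} is {3*p^2/4 + q^4 + q^3/4, p^3, p^2*q - p^2/4 - q^3/12, -p^2 + p*q^2 - q^3/3}; counting standard monomials gives mu = 7. Corank 2; j^3 = p^3 is a perfect cube, so E-series; the 4-jet and mu = 7 give E_7.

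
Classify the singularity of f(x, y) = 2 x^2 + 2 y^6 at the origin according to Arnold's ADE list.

The Hessian of f at 0 is [[4, 0], [0, 0]] with rank 1, so corank 1. A Groebner basis of the Jacobian ideal J(f) in C{x,y} is {y^5, x}; counting standard monomials gives mu = 5. Corank 1: A-series; mu = 5 gives A_5.

A5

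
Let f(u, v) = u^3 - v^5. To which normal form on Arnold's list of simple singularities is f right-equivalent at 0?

E_{8}

The Hessian of f at 0 is [[0, 0], [0, 0]] with rank 0, so corank 2. A Groebner basis of the Jacobian ideal J(f) in C{u,v} is {v^4, u^2}; counting standard monomials gives mu = 8. Corank 2; j^3 = u^3 is a perfect cube, so E-series; the 5-jet and mu = 8 give E_8.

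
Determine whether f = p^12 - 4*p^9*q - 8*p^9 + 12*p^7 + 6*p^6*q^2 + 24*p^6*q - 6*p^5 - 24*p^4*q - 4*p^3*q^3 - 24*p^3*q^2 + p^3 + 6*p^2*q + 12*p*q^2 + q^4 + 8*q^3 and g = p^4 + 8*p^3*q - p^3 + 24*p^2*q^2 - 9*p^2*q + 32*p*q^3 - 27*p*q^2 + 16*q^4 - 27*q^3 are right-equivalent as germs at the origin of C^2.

The Hessian of f at 0 is [[0, 0], [0, 0]] with rank 0, so corank 2. A Groebner basis of the Jacobian ideal J(f) in C{p,q} is {q^3, p^2 + 4*p*q + 4*q^2}; counting standard monomials gives mu = 6. Corank 2; j^3 = (p + 2*q)^3 is a perfect cube, so E-series; the 4-jet and mu = 6 give E_6. The Hessian of g at 0 is [[0, 0], [0, 0]] with rank 0, so corank 2. A Groebner basis of the Jacobian ideal J(g) in C{p,q} is {q^4, p*q^2 + 8*q^3/3, p^2 + 6*p*q + 9*q^2}; counting standard monomials gives mu = 6. Corank 2; j^3 = -(p + 3*q)^3 is a perfect cube, so E-series; the 4-jet and mu = 6 give E_6. Both have type E_6, hence right-equivalent.

Yes.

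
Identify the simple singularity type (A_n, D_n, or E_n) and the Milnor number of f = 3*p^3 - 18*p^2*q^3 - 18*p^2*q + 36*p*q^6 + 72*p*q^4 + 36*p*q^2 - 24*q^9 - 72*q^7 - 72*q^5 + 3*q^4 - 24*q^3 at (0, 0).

The Hessian of f at 0 is [[0, 0], [0, 0]] with rank 0, so corank 2. A Groebner basis of the Jacobian ideal J(f) in C{p,q} is {q^3, p^2 - 4*p*q + 4*q^2}; counting standard monomials gives mu = 6. Corank 2; j^3 = 3*(p - 2*q)^3 is a perfect cube, so E-series; the 4-jet and mu = 6 give E_6.

Type E_{6}, Milnor number mu = 6.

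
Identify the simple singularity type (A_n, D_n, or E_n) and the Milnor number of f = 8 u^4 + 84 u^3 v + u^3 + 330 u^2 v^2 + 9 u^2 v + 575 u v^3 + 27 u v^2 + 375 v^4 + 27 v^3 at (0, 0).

The Hessian of f at 0 has rank 0. Corank 2; j^3 = (u + 3*v)^3 is a perfect cube, so E-series; the 4-jet and mu = 7 give E_7.

Type E_{7}, Milnor number mu = 7.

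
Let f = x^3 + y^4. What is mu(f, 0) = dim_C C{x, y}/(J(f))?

The Hessian of f at 0 is [[0, 0], [0, 0]] with rank 0, so corank 2. A Groebner basis of the Jacobian ideal J(f) in C{x,y} is {y^3, x^2}; counting standard monomials gives mu = 6. Corank 2; j^3 = x^3 is a perfect cube, so E-series; the 4-jet and mu = 6 give E_6.

6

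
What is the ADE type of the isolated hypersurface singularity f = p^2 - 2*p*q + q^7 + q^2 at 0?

The Hessian of f at 0 has rank 1. Corank 1: A-series; mu = 6 gives A_6.

A_6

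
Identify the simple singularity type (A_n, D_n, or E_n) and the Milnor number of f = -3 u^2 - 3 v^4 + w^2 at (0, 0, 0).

Type A_{3}, Milnor number mu = 3.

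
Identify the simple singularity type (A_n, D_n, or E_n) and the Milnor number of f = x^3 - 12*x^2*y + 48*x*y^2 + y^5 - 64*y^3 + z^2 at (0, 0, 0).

Type E_8, Milnor number mu = 8.

The Hessian of f at 0 is [[0, 0, 0], [0, 0, 0], [0, 0, 2]] with rank 1, so corank 2. A Groebner basis of the Jacobian ideal J(f) in C{x,y,z} is {y^4, x^2 - 8*x*y + 16*y^2, z}; counting standard monomials gives mu = 8. Corank 2; j^3 = (x - 4*y)^3 is a perfect cube, so E-series; the 5-jet and mu = 8 give E_8.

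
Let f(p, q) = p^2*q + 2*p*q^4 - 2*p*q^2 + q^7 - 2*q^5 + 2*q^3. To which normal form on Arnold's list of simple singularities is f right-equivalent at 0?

The Hessian of f at 0 has rank 0. Corank 2; j^3 = q*(p^2 - 2*p*q + 2*q^2) splits into three distinct lines over C (the quadratic factor has nonzero discriminant), so D_4.

D_{4}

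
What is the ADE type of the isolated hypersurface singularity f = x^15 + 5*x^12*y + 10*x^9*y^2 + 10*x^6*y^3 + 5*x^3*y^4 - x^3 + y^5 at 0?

The Hessian of f at 0 has rank 0. Corank 2; j^3 = -x^3 is a perfect cube, so E-series; the 5-jet and mu = 8 give E_8.

E_8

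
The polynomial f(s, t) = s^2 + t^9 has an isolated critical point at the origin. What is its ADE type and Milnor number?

The Hessian of f at 0 is [[2, 0], [0, 0]] with rank 1, so corank 1. A Groebner basis of the Jacobian ideal J(f) in C{s,t} is {t^8, s}; counting standard monomials gives mu = 8. Corank 1: A-series; mu = 8 gives A_8.

Type A_8, Milnor number mu = 8.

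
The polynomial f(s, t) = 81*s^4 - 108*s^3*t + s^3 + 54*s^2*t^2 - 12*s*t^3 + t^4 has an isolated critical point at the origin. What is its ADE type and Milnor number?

Type E_6, Milnor number mu = 6.

The Hessian of f at 0 is [[0, 0], [0, 0]] with rank 0, so corank 2. A Groebner basis of the Jacobian ideal J(f) in C{s,t} is {t^4, s*t^2 - t^3/9, s^2}; counting standard monomials gives mu = 6. Corank 2; j^3 = s^3 is a perfect cube, so E-series; the 4-jet and mu = 6 give E_6.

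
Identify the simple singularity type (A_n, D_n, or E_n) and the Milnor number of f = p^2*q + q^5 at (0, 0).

The Hessian of f at 0 is [[0, 0], [0, 0]] with rank 0, so corank 2. A Groebner basis of the Jacobian ideal J(f) in C{p,q} is {p^2/5 + q^4, p^3, p*q}; counting standard monomials gives mu = 6. Corank 2; j^3 = p^2*q has shape L^2 M (L != M), so D-series; mu = 6 gives D_6.

Type D6, Milnor number mu = 6.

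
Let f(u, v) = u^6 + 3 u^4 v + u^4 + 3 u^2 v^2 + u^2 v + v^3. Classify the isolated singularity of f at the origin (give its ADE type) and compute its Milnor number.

The Hessian of f at 0 has rank 0. Corank 2; j^3 = v*(u^2 + v^2) splits into three distinct lines over C (the quadratic factor has nonzero discriminant), so D_4.

Type D_{4}, Milnor number mu = 4.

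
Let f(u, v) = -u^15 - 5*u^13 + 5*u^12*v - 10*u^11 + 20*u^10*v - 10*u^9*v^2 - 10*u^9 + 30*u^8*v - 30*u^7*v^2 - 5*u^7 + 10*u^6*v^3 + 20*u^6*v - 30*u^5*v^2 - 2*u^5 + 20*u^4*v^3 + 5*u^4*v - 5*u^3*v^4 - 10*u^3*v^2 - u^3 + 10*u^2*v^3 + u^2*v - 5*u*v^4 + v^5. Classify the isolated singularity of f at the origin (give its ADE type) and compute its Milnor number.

The Hessian of f at 0 has rank 0. Corank 2; j^3 = -u^2*(u - v) has shape L^2 M (L != M), so D-series; mu = 6 gives D_6.

Type D_6, Milnor number mu = 6.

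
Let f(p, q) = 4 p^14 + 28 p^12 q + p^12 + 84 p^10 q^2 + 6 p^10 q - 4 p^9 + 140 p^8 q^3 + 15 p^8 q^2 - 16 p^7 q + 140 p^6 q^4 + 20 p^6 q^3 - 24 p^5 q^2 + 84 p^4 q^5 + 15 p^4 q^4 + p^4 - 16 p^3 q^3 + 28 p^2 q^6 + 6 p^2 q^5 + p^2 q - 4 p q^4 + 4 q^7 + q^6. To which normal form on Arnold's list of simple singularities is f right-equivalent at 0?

D7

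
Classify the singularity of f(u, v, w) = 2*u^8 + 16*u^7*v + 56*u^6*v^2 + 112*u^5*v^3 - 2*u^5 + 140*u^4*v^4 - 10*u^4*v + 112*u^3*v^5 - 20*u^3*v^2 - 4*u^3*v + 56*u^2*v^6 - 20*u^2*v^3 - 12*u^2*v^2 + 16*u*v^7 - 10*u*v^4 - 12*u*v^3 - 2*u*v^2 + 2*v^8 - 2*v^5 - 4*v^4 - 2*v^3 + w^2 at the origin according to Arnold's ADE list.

D_{9}

The Hessian of f at 0 is [[0, 0, 0], [0, 0, 0], [0, 0, 2]] with rank 1, so corank 2. A Groebner basis of the Jacobian ideal J(f) in C{u,v,w} is {u^2*v^2 - u^2*v/4 - u*v^2/2 + 3*v^3/4 - v^2/4, u^2*v/8 + u*v^3 + u*v^2/4 + v^3/8 + v^2/8, v^4, u^3 + 3*u^2*v + 3*u*v^2 + u*v + v^3 + v^2, w}; counting standard monomials gives mu = 9. Corank 2; j^3 = -2*v^2*(u + v) has shape L^2 M (L != M), so D-series; mu = 9 gives D_9.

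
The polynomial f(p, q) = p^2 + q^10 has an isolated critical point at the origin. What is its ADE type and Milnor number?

The Hessian of f at 0 is [[2, 0], [0, 0]] with rank 1, so corank 1. A Groebner basis of the Jacobian ideal J(f) in C{p,q} is {q^9, p}; counting standard monomials gives mu = 9. Corank 1: A-series; mu = 9 gives A_9.

Type A_9, Milnor number mu = 9.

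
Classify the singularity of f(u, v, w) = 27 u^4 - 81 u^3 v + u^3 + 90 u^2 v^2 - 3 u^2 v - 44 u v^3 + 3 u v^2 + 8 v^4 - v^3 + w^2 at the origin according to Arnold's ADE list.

The Hessian of f at 0 has rank 1. Corank 2; j^3 = (u - v)^3 is a perfect cube, so E-series; the 4-jet and mu = 7 give E_7.

E7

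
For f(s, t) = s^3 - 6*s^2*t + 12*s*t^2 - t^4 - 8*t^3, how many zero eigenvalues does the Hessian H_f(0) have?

Hessian at 0 has rank 0.

2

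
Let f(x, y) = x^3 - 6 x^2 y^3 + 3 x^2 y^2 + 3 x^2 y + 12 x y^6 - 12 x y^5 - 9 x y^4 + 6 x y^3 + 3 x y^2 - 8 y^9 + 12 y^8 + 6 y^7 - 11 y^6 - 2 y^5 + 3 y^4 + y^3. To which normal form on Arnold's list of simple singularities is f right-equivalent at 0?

The Hessian of f at 0 is [[0, 0], [0, 0]] with rank 0, so corank 2. A Groebner basis of the Jacobian ideal J(f) in C{x,y} is {-x^2/4 + x*y^3 - x*y^2/2 - x*y/2 - y^3/2 - y^2/4, y^4, x^3 - 3*x^2/2 - 6*x*y^2 - 3*x*y - 5*y^3 - 3*y^2/2, x^2*y + x^2/2 + 3*x*y^2 + x*y + 2*y^3 + y^2/2}; counting standard monomials gives mu = 8. Corank 2; j^3 = (x + y)^3 is a perfect cube, so E-series; the 5-jet and mu = 8 give E_8.

E_{8}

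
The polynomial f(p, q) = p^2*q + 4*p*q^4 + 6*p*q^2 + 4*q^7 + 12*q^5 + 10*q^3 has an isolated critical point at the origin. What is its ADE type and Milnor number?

Type D_4, Milnor number mu = 4.

The Hessian of f at 0 is [[0, 0], [0, 0]] with rank 0, so corank 2. A Groebner basis of the Jacobian ideal J(f) in C{p,q} is {q^3, p^2 - 6*q^2, p*q + 3*q^2}; counting standard monomials gives mu = 4. Corank 2; j^3 = q*(p^2 + 6*p*q + 10*q^2) splits into three distinct lines over C (the quadratic factor has nonzero discriminant), so D_4.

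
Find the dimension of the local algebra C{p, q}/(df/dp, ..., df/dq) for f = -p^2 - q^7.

6

The Hessian of f at 0 has rank 1. Corank 1: A-series; mu = 6 gives A_6.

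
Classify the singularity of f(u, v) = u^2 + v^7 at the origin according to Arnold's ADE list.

A6

The Hessian of f at 0 has rank 1. Corank 1: A-series; mu = 6 gives A_6.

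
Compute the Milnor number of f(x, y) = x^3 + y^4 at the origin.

6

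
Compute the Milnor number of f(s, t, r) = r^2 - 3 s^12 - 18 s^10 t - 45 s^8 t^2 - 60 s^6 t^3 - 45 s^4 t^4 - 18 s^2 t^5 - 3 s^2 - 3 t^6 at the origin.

5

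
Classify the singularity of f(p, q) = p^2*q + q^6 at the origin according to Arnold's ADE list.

The Hessian of f at 0 is [[0, 0], [0, 0]] with rank 0, so corank 2. A Groebner basis of the Jacobian ideal J(f) in C{p,q} is {p^2/6 + q^5, p^3, p*q}; counting standard monomials gives mu = 7. Corank 2; j^3 = p^2*q has shape L^2 M (L != M), so D-series; mu = 7 gives D_7.

D_{7}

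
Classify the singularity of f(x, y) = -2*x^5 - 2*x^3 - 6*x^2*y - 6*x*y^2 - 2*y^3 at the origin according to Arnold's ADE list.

The Hessian of f at 0 has rank 0. Corank 2; j^3 = -2*(x + y)^3 is a perfect cube, so E-series; the 5-jet and mu = 8 give E_8.

E_8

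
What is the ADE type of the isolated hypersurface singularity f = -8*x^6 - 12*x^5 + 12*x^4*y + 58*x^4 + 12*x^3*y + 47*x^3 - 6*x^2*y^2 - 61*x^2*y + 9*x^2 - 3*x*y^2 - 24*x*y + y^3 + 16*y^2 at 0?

A2

The Hessian of f at 0 has rank 1. Corank 1: A-series; mu = 2 gives A_2.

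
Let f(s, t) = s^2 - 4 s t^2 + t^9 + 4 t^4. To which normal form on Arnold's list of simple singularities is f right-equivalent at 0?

A_8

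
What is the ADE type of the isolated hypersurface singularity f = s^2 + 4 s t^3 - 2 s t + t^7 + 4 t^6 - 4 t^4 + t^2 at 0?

A_6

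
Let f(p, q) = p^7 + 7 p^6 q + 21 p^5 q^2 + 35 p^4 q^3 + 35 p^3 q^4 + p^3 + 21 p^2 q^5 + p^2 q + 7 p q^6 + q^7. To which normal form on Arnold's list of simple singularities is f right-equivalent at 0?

D_8

The Hessian of f at 0 has rank 0. Corank 2; j^3 = p^2*(p + q) has shape L^2 M (L != M), so D-series; mu = 8 gives D_8.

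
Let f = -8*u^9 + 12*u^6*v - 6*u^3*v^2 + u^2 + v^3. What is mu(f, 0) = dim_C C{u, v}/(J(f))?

2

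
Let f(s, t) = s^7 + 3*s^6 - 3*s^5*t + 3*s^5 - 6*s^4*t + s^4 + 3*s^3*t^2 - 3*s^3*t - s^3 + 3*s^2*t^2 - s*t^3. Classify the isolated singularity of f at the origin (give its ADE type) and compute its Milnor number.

The Hessian of f at 0 has rank 0. Corank 2; j^3 = -s^3 is a perfect cube, so E-series; the 4-jet and mu = 7 give E_7.

Type E_{7}, Milnor number mu = 7.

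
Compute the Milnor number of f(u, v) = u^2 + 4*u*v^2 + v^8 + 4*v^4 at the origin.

The Hessian of f at 0 is [[2, 0], [0, 0]] with rank 1, so corank 1. A Groebner basis of the Jacobian ideal J(f) in C{u,v} is {u^4, u^3*v, u/2 + v^2}; counting standard monomials gives mu = 7. Corank 1: A-series; mu = 7 gives A_7.

7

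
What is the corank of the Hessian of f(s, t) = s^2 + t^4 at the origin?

1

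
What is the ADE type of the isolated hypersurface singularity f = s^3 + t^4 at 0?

E_6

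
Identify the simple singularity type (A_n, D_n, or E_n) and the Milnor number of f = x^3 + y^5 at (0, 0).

Type E8, Milnor number mu = 8.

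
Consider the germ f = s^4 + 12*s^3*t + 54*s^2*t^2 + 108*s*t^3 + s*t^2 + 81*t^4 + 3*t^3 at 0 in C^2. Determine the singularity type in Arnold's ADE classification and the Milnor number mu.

Type D_5, Milnor number mu = 5.

The Hessian of f at 0 has rank 0. Corank 2; j^3 = t^2*(s + 3*t) has shape L^2 M (L != M), so D-series; mu = 5 gives D_5.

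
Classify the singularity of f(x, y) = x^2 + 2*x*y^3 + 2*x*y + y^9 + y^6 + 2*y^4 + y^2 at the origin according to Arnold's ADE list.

The Hessian of f at 0 is [[2, 2], [2, 2]] with rank 1, so corank 1. A Groebner basis of the Jacobian ideal J(f) in C{x,y} is {x^2*y^2 - 2*x^2 - 3*x*y - y^2, x^3 + 3*x^2*y + 3*x*y^2 - x - y, x + y^3 + y}; counting standard monomials gives mu = 8. Corank 1: A-series; mu = 8 gives A_8.

A_{8}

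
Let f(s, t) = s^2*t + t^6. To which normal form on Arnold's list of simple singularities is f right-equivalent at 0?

D_{7}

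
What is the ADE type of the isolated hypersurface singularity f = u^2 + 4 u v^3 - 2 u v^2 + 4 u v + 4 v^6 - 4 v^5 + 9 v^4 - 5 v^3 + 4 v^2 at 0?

A2

The Hessian of f at 0 has rank 1. Corank 1: A-series; mu = 2 gives A_2.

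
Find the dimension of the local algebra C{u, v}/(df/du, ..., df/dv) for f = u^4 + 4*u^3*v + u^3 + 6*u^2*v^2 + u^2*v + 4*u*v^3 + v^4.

5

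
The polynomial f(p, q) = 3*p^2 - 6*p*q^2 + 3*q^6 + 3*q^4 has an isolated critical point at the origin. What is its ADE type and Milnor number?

The Hessian of f at 0 has rank 1. Corank 1: A-series; mu = 5 gives A_5.

Type A_{5}, Milnor number mu = 5.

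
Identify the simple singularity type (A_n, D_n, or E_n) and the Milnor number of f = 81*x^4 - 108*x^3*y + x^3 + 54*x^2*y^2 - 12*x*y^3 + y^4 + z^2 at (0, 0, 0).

Type E_6, Milnor number mu = 6.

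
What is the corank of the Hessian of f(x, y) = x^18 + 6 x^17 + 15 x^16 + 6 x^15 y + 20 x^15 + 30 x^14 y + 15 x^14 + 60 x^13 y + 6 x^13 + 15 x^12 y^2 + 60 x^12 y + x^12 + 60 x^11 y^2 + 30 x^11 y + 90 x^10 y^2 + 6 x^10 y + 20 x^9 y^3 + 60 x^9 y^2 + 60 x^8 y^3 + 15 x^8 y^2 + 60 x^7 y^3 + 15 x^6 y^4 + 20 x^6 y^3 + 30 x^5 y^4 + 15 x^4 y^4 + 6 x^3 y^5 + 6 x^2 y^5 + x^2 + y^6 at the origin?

The Hessian at 0 is [[2, 0], [0, 0]] of rank 1; hence corank 1.

1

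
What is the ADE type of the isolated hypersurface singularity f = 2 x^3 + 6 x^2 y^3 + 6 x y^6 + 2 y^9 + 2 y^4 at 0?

E_6

The Hessian of f at 0 has rank 0. Corank 2; j^3 = 2*x^3 is a perfect cube, so E-series; the 4-jet and mu = 6 give E_6.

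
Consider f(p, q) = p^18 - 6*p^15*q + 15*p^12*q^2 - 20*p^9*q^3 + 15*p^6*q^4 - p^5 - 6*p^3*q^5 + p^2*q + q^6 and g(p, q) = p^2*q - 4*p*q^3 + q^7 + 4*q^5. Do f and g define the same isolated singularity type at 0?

No.

The Hessian of f at 0 is [[0, 0], [0, 0]] with rank 0, so corank 2. A Groebner basis of the Jacobian ideal J(f) in C{p,q} is {p^2/6 + q^5, p^3, p*q}; counting standard monomials gives mu = 7. Corank 2; j^3 = p^2*q has shape L^2 M (L != M), so D-series; mu = 7 gives D_7. The Hessian of g at 0 is [[0, 0], [0, 0]] with rank 0, so corank 2. A Groebner basis of the Jacobian ideal J(g) in C{p,q} is {p^2*q^2 + 4*p^2/7 - 8*p*q^2/7, p^3 + 8*p^2/7 - 16*p*q^2/7, -p*q/2 + q^3}; counting standard monomials gives mu = 8. Corank 2; j^3 = p^2*q has shape L^2 M (L != M), so D-series; mu = 8 gives D_8. f is D_7 but g is D_8, hence not right-equivalent.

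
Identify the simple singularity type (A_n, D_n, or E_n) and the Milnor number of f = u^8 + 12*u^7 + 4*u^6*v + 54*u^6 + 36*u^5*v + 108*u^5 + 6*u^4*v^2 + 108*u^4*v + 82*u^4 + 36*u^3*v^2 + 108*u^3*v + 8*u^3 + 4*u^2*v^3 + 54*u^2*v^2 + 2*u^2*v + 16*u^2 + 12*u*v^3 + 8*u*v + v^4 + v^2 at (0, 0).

The Hessian of f at 0 has rank 1. Corank 1: A-series; mu = 3 gives A_3.

Type A_3, Milnor number mu = 3.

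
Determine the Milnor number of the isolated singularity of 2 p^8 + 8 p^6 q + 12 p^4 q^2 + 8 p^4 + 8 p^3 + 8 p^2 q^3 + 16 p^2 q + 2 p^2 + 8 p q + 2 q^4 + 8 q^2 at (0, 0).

The Hessian of f at 0 is [[4, 8], [8, 16]] with rank 1, so corank 1. A Groebner basis of the Jacobian ideal J(f) in C{p,q} is {p^2 + p/2 + q, p*q - p/4 - q/2, p/8 + q^2 + q/4}; counting standard monomials gives mu = 3. Corank 1: A-series; mu = 3 gives A_3.

3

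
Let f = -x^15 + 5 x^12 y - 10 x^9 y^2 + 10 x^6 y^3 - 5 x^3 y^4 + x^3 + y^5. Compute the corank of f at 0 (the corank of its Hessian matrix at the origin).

2

Hessian at 0 has rank 0.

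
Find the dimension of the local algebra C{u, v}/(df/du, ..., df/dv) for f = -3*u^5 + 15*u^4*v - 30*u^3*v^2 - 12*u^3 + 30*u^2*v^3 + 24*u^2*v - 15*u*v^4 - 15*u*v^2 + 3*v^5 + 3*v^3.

6

The Hessian of f at 0 has rank 0. Corank 2; j^3 = -3*(u - v)*(2*u - v)^2 has shape L^2 M (L != M), so D-series; mu = 6 gives D_6.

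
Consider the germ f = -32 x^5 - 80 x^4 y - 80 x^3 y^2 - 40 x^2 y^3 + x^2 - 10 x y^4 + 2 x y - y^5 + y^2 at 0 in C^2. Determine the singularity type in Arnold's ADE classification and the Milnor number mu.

Type A_4, Milnor number mu = 4.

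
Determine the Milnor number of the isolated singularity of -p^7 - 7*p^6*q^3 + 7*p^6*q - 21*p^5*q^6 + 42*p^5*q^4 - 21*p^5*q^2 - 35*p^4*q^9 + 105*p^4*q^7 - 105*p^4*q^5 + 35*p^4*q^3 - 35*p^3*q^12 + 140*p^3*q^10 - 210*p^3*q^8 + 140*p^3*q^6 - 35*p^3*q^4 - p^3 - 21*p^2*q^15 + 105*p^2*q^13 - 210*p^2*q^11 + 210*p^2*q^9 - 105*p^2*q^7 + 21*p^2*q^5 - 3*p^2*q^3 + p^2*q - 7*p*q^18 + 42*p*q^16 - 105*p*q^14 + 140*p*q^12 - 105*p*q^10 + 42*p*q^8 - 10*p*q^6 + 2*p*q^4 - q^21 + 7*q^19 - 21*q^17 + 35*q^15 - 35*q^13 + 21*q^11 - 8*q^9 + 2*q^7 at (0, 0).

8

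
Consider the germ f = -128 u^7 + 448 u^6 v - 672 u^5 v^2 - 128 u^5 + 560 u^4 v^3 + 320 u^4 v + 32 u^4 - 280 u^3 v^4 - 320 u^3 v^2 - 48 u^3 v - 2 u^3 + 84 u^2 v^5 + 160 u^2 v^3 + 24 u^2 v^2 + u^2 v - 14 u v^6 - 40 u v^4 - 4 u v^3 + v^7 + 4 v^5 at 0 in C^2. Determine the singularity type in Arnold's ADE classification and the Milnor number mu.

The Hessian of f at 0 is [[0, 0], [0, 0]] with rank 0, so corank 2. A Groebner basis of the Jacobian ideal J(f) in C{u,v} is {-135*u^2/344 + u*v^3 - 491*u*v^2/172 - 313*u*v/688 + 313*v^3/344, -103*u^2/86 - 833*u*v^2/86 - 249*u*v/172 + v^4 + 249*v^3/86, u^3 - 8*u^2/43 - 48*u*v^2/43 - 8*u*v/43 + 16*v^3/43, u^2*v - 7*u^2/172 - 107*u*v^2/86 - 57*u*v/344 + 57*v^3/172}; counting standard monomials gives mu = 8. Corank 2; j^3 = -u^2*(2*u - v) has shape L^2 M (L != M), so D-series; mu = 8 gives D_8.

Type D8, Milnor number mu = 8.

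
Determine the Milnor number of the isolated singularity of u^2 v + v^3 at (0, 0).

The Hessian of f at 0 has rank 0. Corank 2; j^3 = v*(u^2 + v^2) splits into three distinct lines over C (the quadratic factor has nonzero discriminant), so D_4.

4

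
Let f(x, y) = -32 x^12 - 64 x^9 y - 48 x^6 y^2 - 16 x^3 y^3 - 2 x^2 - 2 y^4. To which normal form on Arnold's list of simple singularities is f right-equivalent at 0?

A3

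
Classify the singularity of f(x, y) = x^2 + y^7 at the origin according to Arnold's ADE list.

A_6

The Hessian of f at 0 has rank 1. Corank 1: A-series; mu = 6 gives A_6.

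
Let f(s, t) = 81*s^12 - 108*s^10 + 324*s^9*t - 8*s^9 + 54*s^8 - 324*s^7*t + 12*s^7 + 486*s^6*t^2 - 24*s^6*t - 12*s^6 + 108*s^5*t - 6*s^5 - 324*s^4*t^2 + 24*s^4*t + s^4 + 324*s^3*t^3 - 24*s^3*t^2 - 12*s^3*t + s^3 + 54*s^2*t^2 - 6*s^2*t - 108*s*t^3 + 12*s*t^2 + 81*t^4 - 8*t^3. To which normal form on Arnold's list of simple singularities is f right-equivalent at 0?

E6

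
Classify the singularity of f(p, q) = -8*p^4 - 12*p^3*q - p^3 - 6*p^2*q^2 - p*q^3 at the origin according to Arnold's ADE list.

The Hessian of f at 0 has rank 0. Corank 2; j^3 = -p^3 is a perfect cube, so E-series; the 4-jet and mu = 7 give E_7.

E_{7}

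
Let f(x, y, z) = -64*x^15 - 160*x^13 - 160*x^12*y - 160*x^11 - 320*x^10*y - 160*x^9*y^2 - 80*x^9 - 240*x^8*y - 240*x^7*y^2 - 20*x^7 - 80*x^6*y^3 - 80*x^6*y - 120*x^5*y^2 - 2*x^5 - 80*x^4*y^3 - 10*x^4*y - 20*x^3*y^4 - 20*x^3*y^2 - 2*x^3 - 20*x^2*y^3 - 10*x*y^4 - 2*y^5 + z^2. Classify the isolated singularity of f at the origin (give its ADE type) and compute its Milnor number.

Type E8, Milnor number mu = 8.

The Hessian of f at 0 has rank 1. Corank 2; j^3 = -2*x^3 is a perfect cube, so E-series; the 5-jet and mu = 8 give E_8.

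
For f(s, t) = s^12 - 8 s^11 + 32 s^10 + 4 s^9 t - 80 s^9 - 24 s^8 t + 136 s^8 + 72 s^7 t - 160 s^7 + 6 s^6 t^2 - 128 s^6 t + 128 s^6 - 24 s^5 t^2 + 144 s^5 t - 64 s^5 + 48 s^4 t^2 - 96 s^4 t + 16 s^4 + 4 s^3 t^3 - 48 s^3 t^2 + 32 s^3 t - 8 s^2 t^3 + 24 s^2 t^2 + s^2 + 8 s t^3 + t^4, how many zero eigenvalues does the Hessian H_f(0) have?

1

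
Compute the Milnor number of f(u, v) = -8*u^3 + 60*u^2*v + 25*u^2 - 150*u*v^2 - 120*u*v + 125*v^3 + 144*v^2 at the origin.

The Hessian of f at 0 has rank 1. Corank 1: A-series; mu = 2 gives A_2.

2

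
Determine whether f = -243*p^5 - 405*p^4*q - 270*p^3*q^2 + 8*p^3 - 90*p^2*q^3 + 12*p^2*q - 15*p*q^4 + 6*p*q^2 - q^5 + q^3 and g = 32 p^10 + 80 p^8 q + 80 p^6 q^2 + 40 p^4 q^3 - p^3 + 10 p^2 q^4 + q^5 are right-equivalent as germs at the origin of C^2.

Yes.

The Hessian of f at 0 has rank 0. Corank 2; j^3 = (2*p + q)^3 is a perfect cube, so E-series; the 5-jet and mu = 8 give E_8. The Hessian of g at 0 has rank 0. Corank 2; j^3 = -p^3 is a perfect cube, so E-series; the 5-jet and mu = 8 give E_8. Both have type E_8, hence right-equivalent.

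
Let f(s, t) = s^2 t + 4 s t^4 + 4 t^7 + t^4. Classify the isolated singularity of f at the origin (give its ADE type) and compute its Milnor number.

The Hessian of f at 0 has rank 0. Corank 2; j^3 = s^2*t has shape L^2 M (L != M), so D-series; mu = 5 gives D_5.

Type D5, Milnor number mu = 5.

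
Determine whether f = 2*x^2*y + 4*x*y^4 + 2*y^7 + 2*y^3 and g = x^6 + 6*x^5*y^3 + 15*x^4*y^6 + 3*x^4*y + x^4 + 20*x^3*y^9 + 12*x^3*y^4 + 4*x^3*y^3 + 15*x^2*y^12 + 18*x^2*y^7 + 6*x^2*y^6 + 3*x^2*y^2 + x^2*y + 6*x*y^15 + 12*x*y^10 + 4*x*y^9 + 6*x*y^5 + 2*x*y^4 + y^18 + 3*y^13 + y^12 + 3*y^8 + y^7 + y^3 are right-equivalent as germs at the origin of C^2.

The Hessian of f at 0 has rank 0. Corank 2; j^3 = 2*y*(x^2 + y^2) splits into three distinct lines over C (the quadratic factor has nonzero discriminant), so D_4. The Hessian of g at 0 has rank 0. Corank 2; j^3 = y*(x^2 + y^2) splits into three distinct lines over C (the quadratic factor has nonzero discriminant), so D_4. Both have type D_4, hence right-equivalent.

Yes.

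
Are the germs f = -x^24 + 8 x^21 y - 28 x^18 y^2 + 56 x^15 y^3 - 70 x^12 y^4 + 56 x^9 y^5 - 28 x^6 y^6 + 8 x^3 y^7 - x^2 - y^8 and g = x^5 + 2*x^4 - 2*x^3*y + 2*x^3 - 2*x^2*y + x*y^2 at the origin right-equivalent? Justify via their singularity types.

The Hessian of f at 0 is [[-2, 0], [0, 0]] with rank 1, so corank 1. A Groebner basis of the Jacobian ideal J(f) in C{x,y} is {y^7, x}; counting standard monomials gives mu = 7. Corank 1: A-series; mu = 7 gives A_7. The Hessian of g at 0 is [[0, 0], [0, 0]] with rank 0, so corank 2. A Groebner basis of the Jacobian ideal J(g) in C{x,y} is {y^3, x^2 + y^2/2, x*y + y^2/2}; counting standard monomials gives mu = 4. Corank 2; j^3 = x*(2*x^2 - 2*x*y + y^2) splits into three distinct lines over C (the quadratic factor has nonzero discriminant), so D_4. f is A_7 but g is D_4, hence not right-equivalent.

No.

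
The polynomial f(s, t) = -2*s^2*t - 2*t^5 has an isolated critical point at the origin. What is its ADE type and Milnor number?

The Hessian of f at 0 is [[0, 0], [0, 0]] with rank 0, so corank 2. A Groebner basis of the Jacobian ideal J(f) in C{s,t} is {s^2/5 + t^4, s^3, s*t}; counting standard monomials gives mu = 6. Corank 2; j^3 = -2*s^2*t has shape L^2 M (L != M), so D-series; mu = 6 gives D_6.

Type D6, Milnor number mu = 6.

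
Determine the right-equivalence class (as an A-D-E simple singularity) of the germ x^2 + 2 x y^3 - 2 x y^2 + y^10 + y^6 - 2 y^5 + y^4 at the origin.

The Hessian of f at 0 is [[2, 0], [0, 0]] with rank 1, so corank 1. A Groebner basis of the Jacobian ideal J(f) in C{x,y} is {x^4 - x^3/3 - x^2*y - 5*x^2/3 + 7*x*y^2/3 + 2*x*y/3 + 2*x/3 - 2*y^2/3, x^3*y + x^3 + 2*x^2*y + 3*x^2 - 4*x*y^2 - x*y - x + y^2, -x^3/3 + x^2*y^2 + x^2*y + 4*x^2/3 - 5*x*y^2/3 - x*y/3 - x/3 + y^2/3, x + y^3 - y^2}; counting standard monomials gives mu = 9. Corank 1: A-series; mu = 9 gives A_9.

A_{9}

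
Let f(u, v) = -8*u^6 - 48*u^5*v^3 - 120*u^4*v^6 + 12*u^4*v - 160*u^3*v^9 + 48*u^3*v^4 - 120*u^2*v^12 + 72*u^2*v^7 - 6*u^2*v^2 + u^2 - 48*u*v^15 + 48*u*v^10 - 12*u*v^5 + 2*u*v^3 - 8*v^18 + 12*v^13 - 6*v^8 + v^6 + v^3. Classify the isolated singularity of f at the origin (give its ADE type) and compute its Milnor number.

The Hessian of f at 0 is [[2, 0], [0, 0]] with rank 1, so corank 1. A Groebner basis of the Jacobian ideal J(f) in C{u,v} is {v^2, u}; counting standard monomials gives mu = 2. Corank 1: A-series; mu = 2 gives A_2.

Type A_{2}, Milnor number mu = 2.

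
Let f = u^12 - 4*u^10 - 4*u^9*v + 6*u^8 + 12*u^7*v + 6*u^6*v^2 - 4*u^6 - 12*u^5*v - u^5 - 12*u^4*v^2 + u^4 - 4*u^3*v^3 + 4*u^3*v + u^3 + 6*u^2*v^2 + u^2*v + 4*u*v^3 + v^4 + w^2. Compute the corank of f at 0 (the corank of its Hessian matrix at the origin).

2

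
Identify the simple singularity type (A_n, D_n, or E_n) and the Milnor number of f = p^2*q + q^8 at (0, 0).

Type D_9, Milnor number mu = 9.

The Hessian of f at 0 has rank 0. Corank 2; j^3 = p^2*q has shape L^2 M (L != M), so D-series; mu = 9 gives D_9.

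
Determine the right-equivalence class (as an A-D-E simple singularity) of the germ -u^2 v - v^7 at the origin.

D_8

The Hessian of f at 0 has rank 0. Corank 2; j^3 = -u^2*v has shape L^2 M (L != M), so D-series; mu = 8 gives D_8.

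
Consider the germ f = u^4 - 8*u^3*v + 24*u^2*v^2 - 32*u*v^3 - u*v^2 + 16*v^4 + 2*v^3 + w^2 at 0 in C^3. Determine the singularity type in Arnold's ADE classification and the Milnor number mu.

Type D5, Milnor number mu = 5.

The Hessian of f at 0 has rank 1. Corank 2; j^3 = -v^2*(u - 2*v) has shape L^2 M (L != M), so D-series; mu = 5 gives D_5.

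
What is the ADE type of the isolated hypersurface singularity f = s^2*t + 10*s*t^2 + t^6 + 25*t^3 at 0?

The Hessian of f at 0 is [[0, 0], [0, 0]] with rank 0, so corank 2. A Groebner basis of the Jacobian ideal J(f) in C{s,t} is {s^2/6 + t^5 - 25*t^2/6, s^3 + 125*t^3, s*t + 5*t^2}; counting standard monomials gives mu = 7. Corank 2; j^3 = t*(s + 5*t)^2 has shape L^2 M (L != M), so D-series; mu = 7 gives D_7.

D7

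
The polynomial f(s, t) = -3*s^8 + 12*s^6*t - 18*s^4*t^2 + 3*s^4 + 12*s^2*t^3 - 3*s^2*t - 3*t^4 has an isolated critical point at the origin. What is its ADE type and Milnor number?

Type D_5, Milnor number mu = 5.

The Hessian of f at 0 has rank 0. Corank 2; j^3 = -3*s^2*t has shape L^2 M (L != M), so D-series; mu = 5 gives D_5.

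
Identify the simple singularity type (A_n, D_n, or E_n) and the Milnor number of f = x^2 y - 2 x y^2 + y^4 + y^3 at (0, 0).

Type D_{5}, Milnor number mu = 5.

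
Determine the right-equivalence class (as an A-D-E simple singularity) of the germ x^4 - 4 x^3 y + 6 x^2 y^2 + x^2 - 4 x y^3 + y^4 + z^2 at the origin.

A_{3}

The Hessian of f at 0 is [[2, 0, 0], [0, 0, 0], [0, 0, 2]] with rank 2, so corank 1. A Groebner basis of the Jacobian ideal J(f) in C{x,y,z} is {y^3, x, z}; counting standard monomials gives mu = 3. Corank 1: A-series; mu = 3 gives A_3.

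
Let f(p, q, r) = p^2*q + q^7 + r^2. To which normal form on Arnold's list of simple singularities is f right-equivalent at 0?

D_{8}

The Hessian of f at 0 is [[0, 0, 0], [0, 0, 0], [0, 0, 2]] with rank 1, so corank 2. A Groebner basis of the Jacobian ideal J(f) in C{p,q,r} is {p^2/7 + q^6, p^3, p*q, r}; counting standard monomials gives mu = 8. Corank 2; j^3 = p^2*q has shape L^2 M (L != M), so D-series; mu = 8 gives D_8.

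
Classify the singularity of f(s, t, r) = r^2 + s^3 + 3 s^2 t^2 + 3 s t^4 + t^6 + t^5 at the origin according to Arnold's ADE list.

E8

The Hessian of f at 0 has rank 1. Corank 2; j^3 = s^3 is a perfect cube, so E-series; the 5-jet and mu = 8 give E_8.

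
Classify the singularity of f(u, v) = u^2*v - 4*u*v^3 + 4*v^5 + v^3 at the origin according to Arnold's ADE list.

D_{4}

The Hessian of f at 0 has rank 0. Corank 2; j^3 = v*(u^2 + v^2) splits into three distinct lines over C (the quadratic factor has nonzero discriminant), so D_4.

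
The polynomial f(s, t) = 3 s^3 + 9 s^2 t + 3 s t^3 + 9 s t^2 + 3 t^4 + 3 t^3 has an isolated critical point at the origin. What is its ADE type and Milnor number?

Type E_7, Milnor number mu = 7.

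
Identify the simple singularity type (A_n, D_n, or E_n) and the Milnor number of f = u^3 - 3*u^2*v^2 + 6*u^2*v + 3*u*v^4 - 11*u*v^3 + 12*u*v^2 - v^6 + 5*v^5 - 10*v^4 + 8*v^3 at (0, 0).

Type E_7, Milnor number mu = 7.

The Hessian of f at 0 has rank 0. Corank 2; j^3 = (u + 2*v)^3 is a perfect cube, so E-series; the 4-jet and mu = 7 give E_7.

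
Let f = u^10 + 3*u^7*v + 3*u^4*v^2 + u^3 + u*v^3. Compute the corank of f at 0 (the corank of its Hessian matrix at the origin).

The Hessian at 0 is [[0, 0], [0, 0]] of rank 0; hence corank 2.

2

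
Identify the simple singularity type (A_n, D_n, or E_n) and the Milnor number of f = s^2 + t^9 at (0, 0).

Type A_8, Milnor number mu = 8.

The Hessian of f at 0 is [[2, 0], [0, 0]] with rank 1, so corank 1. A Groebner basis of the Jacobian ideal J(f) in C{s,t} is {t^8, s}; counting standard monomials gives mu = 8. Corank 1: A-series; mu = 8 gives A_8.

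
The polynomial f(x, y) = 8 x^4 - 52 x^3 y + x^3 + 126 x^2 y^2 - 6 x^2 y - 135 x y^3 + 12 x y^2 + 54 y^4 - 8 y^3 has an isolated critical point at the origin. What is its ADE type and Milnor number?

The Hessian of f at 0 is [[0, 0], [0, 0]] with rank 0, so corank 2. A Groebner basis of the Jacobian ideal J(f) in C{x,y} is {3*x^2/4 - 3*x*y + y^4 + y^3/4 + 3*y^2, x^3 + 21*x^2/2 - 42*x*y - 9*y^3/2 + 42*y^2, x^2*y + 15*x^2/4 - 15*x*y - 11*y^3/4 + 15*y^2, x^2 + x*y^2 - 4*x*y - 5*y^3/3 + 4*y^2}; counting standard monomials gives mu = 7. Corank 2; j^3 = (x - 2*y)^3 is a perfect cube, so E-series; the 4-jet and mu = 7 give E_7.

Type E_7, Milnor number mu = 7.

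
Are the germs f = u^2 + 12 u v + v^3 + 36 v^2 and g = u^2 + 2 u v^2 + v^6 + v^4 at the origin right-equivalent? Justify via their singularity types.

No.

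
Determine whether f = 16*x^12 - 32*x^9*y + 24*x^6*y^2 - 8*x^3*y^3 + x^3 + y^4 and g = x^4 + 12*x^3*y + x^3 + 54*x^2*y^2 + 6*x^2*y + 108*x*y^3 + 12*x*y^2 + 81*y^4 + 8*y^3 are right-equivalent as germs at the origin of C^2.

Yes.

The Hessian of f at 0 has rank 0. Corank 2; j^3 = x^3 is a perfect cube, so E-series; the 4-jet and mu = 6 give E_6. The Hessian of g at 0 has rank 0. Corank 2; j^3 = (x + 2*y)^3 is a perfect cube, so E-series; the 4-jet and mu = 6 give E_6. Both have type E_6, hence right-equivalent.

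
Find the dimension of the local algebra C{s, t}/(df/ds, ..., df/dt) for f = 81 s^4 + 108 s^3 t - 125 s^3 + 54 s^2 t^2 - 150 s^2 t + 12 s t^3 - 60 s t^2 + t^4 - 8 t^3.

The Hessian of f at 0 has rank 0. Corank 2; j^3 = -(5*s + 2*t)^3 is a perfect cube, so E-series; the 4-jet and mu = 6 give E_6.

6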